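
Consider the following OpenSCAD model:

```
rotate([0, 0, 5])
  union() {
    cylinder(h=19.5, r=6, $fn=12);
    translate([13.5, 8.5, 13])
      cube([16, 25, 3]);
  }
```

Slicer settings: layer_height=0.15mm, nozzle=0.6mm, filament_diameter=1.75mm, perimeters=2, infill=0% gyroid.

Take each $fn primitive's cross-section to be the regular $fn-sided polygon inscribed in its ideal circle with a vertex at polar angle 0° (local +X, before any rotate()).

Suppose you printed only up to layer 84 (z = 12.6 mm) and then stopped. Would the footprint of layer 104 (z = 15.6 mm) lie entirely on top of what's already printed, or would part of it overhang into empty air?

Compare the two slices. At z = 12.6: the r=6 cylinder gives a regular 12-gon of circumradius 6 (constant along its height) (area = (12/2)·6.000²·sin(360°/12) = 108.00 mm²); the cube at (13.5, 8.5) is not intersected at this z (z outside [13, 16]); Combining (union): only the r=6 cylinder is present, so the union is just that shape — area = 108.00 mm²; (whole slice rotated 5° about Z — lengths, areas and connectivity unchanged). At z = 15.6: the cylinder: section is a regular 12-gon, circumradius r=6 (area = (12/2)·6.000²·sin(360°/12) = 108.00 mm²); the cube at (13.5, 8.5) (footprint 16×25) is included at this height (area 400.00 mm²); Taking the union: the 2 present regions are separate (no shared area or edge), so areas and boundary lengths simply add and each stays a separate island — area = 508.00 mm²; (rotated 5° about Z; rotation is an isometry so areas/perimeters/island counts are preserved). Checking containment: at z = 15.6 the cross-section extends beyond the z = 12.6 cross-section by about 400.00 mm².

part overhangs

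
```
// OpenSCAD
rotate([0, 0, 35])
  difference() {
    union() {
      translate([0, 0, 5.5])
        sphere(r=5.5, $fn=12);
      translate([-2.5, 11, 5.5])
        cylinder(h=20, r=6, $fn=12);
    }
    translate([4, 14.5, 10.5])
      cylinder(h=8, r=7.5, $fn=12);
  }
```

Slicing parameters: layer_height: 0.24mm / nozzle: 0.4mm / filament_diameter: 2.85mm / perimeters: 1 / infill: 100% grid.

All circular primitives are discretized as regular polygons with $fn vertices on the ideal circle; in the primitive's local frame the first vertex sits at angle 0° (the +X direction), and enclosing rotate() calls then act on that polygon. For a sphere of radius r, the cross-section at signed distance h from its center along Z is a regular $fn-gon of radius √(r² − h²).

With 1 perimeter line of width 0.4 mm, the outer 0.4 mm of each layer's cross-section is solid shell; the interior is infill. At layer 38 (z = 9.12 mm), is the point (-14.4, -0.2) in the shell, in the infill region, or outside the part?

outside

At z = 9.12 mm: the sphere: section is a regular 12-gon, circumradius = √(r²−h²) = √(5.5²−3.62²) = 4.141; the r=6 cylinder at (-2.5, 11) gives a regular 12-gon of circumradius 6 (constant along its height); Merging all regions: the 2 present regions are separate (no shared area or edge), so areas and boundary lengths simply add and each stays a separate island — 2 connected regions; the cylinder at (4, 14.5) is not intersected at this z (z outside [10.5, 18.5]); Taking the first minus the rest: none of the subtracted shapes is present at this height, so the result so far is unchanged — 2 connected regions; (rotated 35° about Z; rotation is an isometry so areas/perimeters/island counts are preserved). Overall, the cross-section has 2 separate islands. Undo the 35° rotation: the query point maps to (-11.911, 8.096) in the un-rotated model frame. The nearest boundary edge runs (-7.70, 8.00)→(-8.50, 11.00); distance from the point to it = 4.05 mm. The point is not inside any of the regions above, so it lies outside the cross-section (4.05 mm from the nearest boundary).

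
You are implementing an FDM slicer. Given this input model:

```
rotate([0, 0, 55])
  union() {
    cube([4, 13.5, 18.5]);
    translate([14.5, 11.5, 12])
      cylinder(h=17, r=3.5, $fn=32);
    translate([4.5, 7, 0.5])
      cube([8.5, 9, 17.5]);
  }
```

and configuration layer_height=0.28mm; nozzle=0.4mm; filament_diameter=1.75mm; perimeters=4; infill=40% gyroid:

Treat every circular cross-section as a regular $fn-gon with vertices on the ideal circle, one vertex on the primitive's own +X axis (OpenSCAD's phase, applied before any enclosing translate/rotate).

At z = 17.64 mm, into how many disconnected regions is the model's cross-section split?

At z = 17.64 mm: the cube (footprint 4×13.5) is included at this height; the r=3.5 cylinder at (14.5, 11.5) contributes a regular 32-gon of circumradius 3.5; the cube at (4.5, 7) (footprint 8.5×9) is included at this height; Combining (union): the regions partially overlap (shared area 8.98 mm²), so overlapping operands fuse into one piece — 2 connected regions; (whole slice rotated 55° about Z — lengths, areas and connectivity unchanged). The result has 2 disconnected regions.

2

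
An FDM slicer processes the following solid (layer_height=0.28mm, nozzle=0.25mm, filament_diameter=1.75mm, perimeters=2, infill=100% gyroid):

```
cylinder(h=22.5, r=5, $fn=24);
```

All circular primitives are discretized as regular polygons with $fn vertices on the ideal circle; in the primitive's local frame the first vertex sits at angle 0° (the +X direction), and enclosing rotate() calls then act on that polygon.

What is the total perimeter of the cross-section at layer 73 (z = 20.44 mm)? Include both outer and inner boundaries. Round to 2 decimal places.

31.33 mm

At z = 20.44 mm: the r=5 cylinder contributes a regular 24-gon of circumradius 5 (perimeter = 2·24·5.000·sin(180°/24) = 31.33 mm). Overall, the cross-section is a single solid region. Total boundary length (outer) = 31.33 mm.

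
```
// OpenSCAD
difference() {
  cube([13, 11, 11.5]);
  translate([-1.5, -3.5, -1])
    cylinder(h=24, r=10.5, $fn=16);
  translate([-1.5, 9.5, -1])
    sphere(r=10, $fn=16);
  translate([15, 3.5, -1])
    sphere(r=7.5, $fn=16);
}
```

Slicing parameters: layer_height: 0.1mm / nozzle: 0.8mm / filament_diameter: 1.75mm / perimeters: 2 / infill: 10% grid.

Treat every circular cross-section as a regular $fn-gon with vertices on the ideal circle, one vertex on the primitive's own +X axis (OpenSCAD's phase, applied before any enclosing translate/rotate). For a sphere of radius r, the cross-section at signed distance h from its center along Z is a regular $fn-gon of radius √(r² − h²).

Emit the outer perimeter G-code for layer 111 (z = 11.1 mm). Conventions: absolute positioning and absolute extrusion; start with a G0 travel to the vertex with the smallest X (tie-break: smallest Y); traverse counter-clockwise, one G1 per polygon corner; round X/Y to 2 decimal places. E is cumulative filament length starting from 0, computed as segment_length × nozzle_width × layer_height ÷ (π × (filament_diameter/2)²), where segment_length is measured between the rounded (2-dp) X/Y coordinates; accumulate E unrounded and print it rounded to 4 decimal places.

G0 X0.00 Y6.70 Z11.10
G1 X2.52 Y6.20 E0.0854
G1 X5.92 Y3.92 E0.2216
G1 X8.20 Y0.52 E0.3578
G1 X8.30 Y0.00 E0.3754
G1 X13.00 Y0.00 E0.5317
G1 X13.00 Y11.00 E0.8976
G1 X0.00 Y11.00 E1.3299
G1 X0.00 Y6.70 E1.4730

At z = 11.1 mm: the cube is present — its section is the full 13×11 rectangle; the cylinder at (-1.5, -3.5): section is a regular 16-gon, circumradius r=10.5; the sphere at (-1.5, 9.5) does not reach this height (|z−center|=12.100 > r=10); the sphere at (15, 3.5) is absent (|z−center|=12.100 > r=7.5); After the difference (first − rest): starting from the 13×11 cube, the r=10.5 cylinder at (-1.5, -3.5) partially overlaps it — only the 38.57 mm² overlap (of its 337.53 mm²) is removed, clipping the outline — 1 connected region. The outline is a single polygon with 8 vertices. Extrusion per mm of travel: 0.8 × 0.1 / (π × 0.875²) = 0.033260. Accumulating E over each segment gives final E = 1.4730.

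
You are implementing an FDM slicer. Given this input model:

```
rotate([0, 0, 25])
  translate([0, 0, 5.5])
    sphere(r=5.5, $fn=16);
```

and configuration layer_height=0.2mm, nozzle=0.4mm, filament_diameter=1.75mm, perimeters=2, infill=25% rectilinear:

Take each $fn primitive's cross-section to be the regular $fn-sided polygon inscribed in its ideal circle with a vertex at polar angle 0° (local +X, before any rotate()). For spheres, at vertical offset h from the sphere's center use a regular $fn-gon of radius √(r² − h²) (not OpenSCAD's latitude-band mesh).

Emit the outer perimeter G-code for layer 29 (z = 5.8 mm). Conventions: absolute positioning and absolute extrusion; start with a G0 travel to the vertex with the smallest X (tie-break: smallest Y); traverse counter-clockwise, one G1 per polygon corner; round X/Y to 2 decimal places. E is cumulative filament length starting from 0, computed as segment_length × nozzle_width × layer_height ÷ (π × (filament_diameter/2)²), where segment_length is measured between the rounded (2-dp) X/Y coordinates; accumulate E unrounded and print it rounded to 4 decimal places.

G0 X-5.49 Y-0.24 Z5.80
G1 X-4.98 Y-2.32 E0.0712
G1 X-3.71 Y-4.05 E0.1426
G1 X-1.88 Y-5.16 E0.2138
G1 X0.24 Y-5.49 E0.2852
G1 X2.32 Y-4.98 E0.3564
G1 X4.05 Y-3.71 E0.4278
G1 X5.16 Y-1.88 E0.4990
G1 X5.49 Y0.24 E0.5703
G1 X4.98 Y2.32 E0.6415
G1 X3.71 Y4.05 E0.7129
G1 X1.88 Y5.16 E0.7841
G1 X-0.24 Y5.49 E0.8555
G1 X-2.32 Y4.98 E0.9267
G1 X-4.05 Y3.71 E0.9981
G1 X-5.16 Y1.88 E1.0693
G1 X-5.49 Y-0.24 E1.1406

At z = 5.8 mm: the r=5.5 sphere slices to a regular 16-gon of circumradius 5.492 (√(r²−h²) with h=0.3 from center); (rotated 25° about Z; rotation is an isometry so areas/perimeters/island counts are preserved). The outline is a single polygon with 16 vertices. Extrusion per mm of travel: 0.4 × 0.2 / (π × 0.875²) = 0.033260. Accumulating E over each segment gives final E = 1.1406.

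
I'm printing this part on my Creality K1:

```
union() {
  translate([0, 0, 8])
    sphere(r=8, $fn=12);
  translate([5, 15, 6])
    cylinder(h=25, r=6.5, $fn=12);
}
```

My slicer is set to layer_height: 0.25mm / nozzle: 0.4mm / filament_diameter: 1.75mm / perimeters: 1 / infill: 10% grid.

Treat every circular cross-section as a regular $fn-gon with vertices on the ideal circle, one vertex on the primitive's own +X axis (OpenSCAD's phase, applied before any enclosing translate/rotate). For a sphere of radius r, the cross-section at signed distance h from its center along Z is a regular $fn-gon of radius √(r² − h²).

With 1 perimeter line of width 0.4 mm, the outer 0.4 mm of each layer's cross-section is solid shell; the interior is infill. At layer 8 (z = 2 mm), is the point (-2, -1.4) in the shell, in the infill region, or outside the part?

At z = 2 mm: the r=8 sphere slices to a regular 12-gon of circumradius 5.292 (√(r²−h²) with h=6 from center); the cylinder at (5, 15) is not intersected at this z (z outside [6, 31]); Merging all regions: only the r=8 sphere is present, so the union is just that shape — 1 connected region. Overall, the cross-section is a single solid region. The nearest boundary edge runs (-4.58, -2.65)→(-2.65, -4.58); distance from the point to it = 2.71 mm. The point is inside the cross-section and 2.71 mm from the nearest boundary — more than the 0.4 mm shell width (1 × 0.4), so it's in the infill interior.

infill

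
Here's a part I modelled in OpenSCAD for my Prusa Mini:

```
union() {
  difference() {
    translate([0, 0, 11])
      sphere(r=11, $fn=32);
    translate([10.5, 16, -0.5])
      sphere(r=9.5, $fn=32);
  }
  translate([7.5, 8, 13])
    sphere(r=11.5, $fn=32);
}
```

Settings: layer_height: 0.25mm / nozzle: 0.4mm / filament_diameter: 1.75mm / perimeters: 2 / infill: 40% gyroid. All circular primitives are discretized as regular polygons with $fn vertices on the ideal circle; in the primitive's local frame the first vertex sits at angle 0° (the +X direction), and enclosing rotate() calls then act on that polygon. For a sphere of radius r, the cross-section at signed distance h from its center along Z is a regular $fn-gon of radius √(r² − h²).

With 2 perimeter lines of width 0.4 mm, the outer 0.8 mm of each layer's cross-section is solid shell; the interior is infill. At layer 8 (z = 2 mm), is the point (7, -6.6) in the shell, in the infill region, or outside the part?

At z = 2 mm: the sphere: section is a regular 32-gon, circumradius = √(r²−h²) = √(11²−9²) = 6.325; the sphere at (10.5, 16): section is a regular 32-gon, circumradius = √(r²−h²) = √(9.5²−2.5²) = 9.165; Subtracting the remaining from the first: starting from the r=11 sphere, the r=9.5 sphere at (10.5, 16) misses the remaining region (no effect) — 1 connected region; the r=11.5 sphere at (7.5, 8) contributes a regular 32-gon of circumradius √(11.5²−11²) = 3.354; Merging all regions: the 2 present regions are separate (no shared area or edge), so areas and boundary lengths simply add and each stays a separate island — 2 connected regions. Overall, the cross-section has 2 separate islands. The nearest boundary edge runs (5.26, -3.51)→(4.47, -4.47); distance from the point to it = 3.30 mm. The point is not inside any of the regions above, so it lies outside the cross-section (3.30 mm from the nearest boundary).

outside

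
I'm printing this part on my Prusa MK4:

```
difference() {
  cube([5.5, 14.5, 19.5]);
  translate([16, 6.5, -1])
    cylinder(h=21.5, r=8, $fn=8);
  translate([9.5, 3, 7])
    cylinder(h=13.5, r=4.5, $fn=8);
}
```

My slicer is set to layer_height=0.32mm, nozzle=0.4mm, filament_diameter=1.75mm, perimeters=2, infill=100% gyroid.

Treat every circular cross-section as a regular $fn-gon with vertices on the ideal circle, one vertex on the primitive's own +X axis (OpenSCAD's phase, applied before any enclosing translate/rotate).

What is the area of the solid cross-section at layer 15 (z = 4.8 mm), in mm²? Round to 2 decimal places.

At z = 4.8 mm: the cube (footprint 5.5×14.5) is included at this height (area 79.75 mm²); the r=8 cylinder at (16, 6.5) contributes a regular 8-gon of circumradius 8 (area = (8/2)·8.000²·sin(360°/8) = 181.02 mm²); the cylinder at (9.5, 3) is not intersected at this z (z outside [7, 20.5]); Taking the first minus the rest: starting from the 5.5×14.5 cube (79.75 mm²), the r=8 cylinder at (16, 6.5) misses the remaining region (no effect) — area = 79.75 mm². Overall, the cross-section is a single solid region. Net area = 79.75 mm².

79.75 mm²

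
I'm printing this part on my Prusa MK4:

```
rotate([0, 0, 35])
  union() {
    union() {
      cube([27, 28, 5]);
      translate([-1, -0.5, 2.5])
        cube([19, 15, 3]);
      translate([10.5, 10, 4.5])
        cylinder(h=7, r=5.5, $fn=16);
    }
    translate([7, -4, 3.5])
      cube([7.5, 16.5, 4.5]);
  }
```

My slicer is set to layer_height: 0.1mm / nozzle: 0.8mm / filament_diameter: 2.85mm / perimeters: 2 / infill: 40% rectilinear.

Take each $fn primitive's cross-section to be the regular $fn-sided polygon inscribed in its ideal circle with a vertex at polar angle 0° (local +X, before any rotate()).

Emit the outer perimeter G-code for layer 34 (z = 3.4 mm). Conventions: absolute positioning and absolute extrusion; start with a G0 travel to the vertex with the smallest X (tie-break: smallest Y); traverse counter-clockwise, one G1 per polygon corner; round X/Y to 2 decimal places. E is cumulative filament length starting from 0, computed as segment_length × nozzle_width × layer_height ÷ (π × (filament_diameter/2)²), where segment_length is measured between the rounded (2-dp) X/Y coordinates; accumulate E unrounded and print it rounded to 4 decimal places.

G0 X-16.06 Y22.94 Z3.40
G1 X-8.32 Y11.88 E0.1693
G1 X-9.14 Y11.30 E0.1819
G1 X-0.53 Y-0.98 E0.3700
G1 X15.03 Y9.91 E0.6081
G1 X14.74 Y10.32 E0.6144
G1 X22.12 Y15.49 E0.7274
G1 X6.06 Y38.42 E1.0785
G1 X-16.06 Y22.94 E1.4171

At z = 3.4 mm: the 27×28 cube contributes its full rectangle; the 19×15 cube at (-1, -0.5) contributes its full rectangle; the cylinder at (10.5, 10) is not intersected at this z (z outside [4.5, 11.5]); Combining (union): the regions partially overlap (shared area 261.00 mm²), so overlapping operands fuse into one piece — 1 connected region; the cube at (7, -4) does not reach this height (z outside [3.5, 8]); Taking the union: only the result so far is present, so the union is just that shape — 1 connected region; (whole slice rotated 35° about Z — lengths, areas and connectivity unchanged). The outline is a single polygon with 8 vertices. Extrusion per mm of travel: 0.8 × 0.1 / (π × 1.425²) = 0.012540. Accumulating E over each segment gives final E = 1.4171.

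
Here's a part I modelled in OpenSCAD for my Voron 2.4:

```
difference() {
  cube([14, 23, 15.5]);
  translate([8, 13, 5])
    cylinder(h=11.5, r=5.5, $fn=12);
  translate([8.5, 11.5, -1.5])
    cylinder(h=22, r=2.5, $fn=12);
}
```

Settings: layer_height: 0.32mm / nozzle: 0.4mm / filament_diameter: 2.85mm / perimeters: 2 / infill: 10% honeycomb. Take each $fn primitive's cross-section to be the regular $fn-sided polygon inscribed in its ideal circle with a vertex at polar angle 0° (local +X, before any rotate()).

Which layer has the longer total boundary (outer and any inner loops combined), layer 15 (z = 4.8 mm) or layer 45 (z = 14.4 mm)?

layer 45 (z = 14.4 mm)

Layer 15 (z = 4.8): the cube is present — its section is the full 14×23 rectangle (perimeter 74.00 mm); the cylinder at (8, 13) is not intersected at this z (z outside [5, 16.5]); the r=2.5 cylinder at (8.5, 11.5) contributes a regular 12-gon of circumradius 2.5 (perimeter = 2·12·2.500·sin(180°/12) = 15.53 mm); After the difference (first − rest): starting from the 14×23 cube, the r=2.5 cylinder at (8.5, 11.5) lies wholly inside it (removes its full 18.75 mm² and its 15.53 mm outline becomes a hole wall) — boundary (outer + 1 inner loop) = 89.53 mm. So its perimeter = 89.53 mm. Layer 45 (z = 14.4): the cube is present — its section is the full 14×23 rectangle (perimeter 74.00 mm); the r=5.5 cylinder at (8, 13) gives a regular 12-gon of circumradius 5.5 (constant along its height) (perimeter = 2·12·5.500·sin(180°/12) = 34.16 mm); the cylinder at (8.5, 11.5): section is a regular 12-gon, circumradius r=2.5 (perimeter = 2·12·2.500·sin(180°/12) = 15.53 mm); Subtracting the remaining from the first: starting from the 14×23 cube, the r=5.5 cylinder at (8, 13) lies wholly inside it (removes its full 90.75 mm² and its 34.16 mm outline becomes a hole wall); the r=2.5 cylinder at (8.5, 11.5) misses the remaining region (no effect) — boundary (outer + 1 inner loop) = 108.16 mm. So its perimeter = 108.16 mm. Layer 45 is larger (108.16 vs 89.53 mm).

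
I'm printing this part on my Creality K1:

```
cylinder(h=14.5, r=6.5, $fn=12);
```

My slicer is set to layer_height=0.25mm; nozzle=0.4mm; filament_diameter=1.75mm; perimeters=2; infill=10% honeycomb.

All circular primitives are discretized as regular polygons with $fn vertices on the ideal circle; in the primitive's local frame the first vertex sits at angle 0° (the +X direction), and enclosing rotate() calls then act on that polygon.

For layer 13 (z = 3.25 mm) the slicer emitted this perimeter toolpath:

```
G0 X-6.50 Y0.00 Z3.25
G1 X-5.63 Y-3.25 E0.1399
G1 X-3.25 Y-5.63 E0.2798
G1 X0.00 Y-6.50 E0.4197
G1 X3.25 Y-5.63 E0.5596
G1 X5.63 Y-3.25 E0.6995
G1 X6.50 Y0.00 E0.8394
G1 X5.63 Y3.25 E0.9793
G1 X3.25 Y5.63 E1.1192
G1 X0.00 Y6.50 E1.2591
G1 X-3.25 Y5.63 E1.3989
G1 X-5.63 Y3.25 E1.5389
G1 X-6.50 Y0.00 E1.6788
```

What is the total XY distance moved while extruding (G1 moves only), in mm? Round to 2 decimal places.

40.38 mm

Sum the Euclidean lengths of each G1 segment: total = 40.38 mm.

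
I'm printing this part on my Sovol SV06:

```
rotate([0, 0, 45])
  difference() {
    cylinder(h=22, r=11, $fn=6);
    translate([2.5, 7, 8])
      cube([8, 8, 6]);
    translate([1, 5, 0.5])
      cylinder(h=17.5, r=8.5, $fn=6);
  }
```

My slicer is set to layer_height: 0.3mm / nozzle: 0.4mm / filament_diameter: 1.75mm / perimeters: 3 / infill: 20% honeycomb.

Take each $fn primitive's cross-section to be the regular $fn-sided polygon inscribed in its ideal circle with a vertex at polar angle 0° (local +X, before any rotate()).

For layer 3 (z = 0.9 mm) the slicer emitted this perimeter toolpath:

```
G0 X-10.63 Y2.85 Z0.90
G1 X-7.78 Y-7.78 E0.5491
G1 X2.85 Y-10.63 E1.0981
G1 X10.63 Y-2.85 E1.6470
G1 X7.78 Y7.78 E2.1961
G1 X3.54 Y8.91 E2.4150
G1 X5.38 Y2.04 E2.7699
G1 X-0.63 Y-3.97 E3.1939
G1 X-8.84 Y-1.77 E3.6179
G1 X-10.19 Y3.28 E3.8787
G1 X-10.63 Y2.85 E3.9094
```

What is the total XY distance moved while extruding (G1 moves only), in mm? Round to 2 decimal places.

78.36 mm

Sum the Euclidean lengths of each G1 segment: total = 78.36 mm.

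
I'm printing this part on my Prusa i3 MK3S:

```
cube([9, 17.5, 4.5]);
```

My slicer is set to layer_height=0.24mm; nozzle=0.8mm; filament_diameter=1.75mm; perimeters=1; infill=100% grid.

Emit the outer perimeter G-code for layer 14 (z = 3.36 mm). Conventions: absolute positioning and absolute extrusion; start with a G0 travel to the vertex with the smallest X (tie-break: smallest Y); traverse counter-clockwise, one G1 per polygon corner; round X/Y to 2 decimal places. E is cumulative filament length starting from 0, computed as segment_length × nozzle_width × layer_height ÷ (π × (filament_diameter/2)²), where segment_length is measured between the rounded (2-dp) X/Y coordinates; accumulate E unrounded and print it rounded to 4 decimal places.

At z = 3.36 mm: the 9×17.5 cube contributes its full rectangle. The outline is a single polygon with 4 vertices. Extrusion per mm of travel: 0.8 × 0.24 / (π × 0.875²) = 0.079824. Accumulating E over each segment gives final E = 4.2307.

G0 X0.00 Y0.00 Z3.36
G1 X9.00 Y0.00 E0.7184
G1 X9.00 Y17.50 E2.1153
G1 X0.00 Y17.50 E2.8338
G1 X0.00 Y0.00 E4.2307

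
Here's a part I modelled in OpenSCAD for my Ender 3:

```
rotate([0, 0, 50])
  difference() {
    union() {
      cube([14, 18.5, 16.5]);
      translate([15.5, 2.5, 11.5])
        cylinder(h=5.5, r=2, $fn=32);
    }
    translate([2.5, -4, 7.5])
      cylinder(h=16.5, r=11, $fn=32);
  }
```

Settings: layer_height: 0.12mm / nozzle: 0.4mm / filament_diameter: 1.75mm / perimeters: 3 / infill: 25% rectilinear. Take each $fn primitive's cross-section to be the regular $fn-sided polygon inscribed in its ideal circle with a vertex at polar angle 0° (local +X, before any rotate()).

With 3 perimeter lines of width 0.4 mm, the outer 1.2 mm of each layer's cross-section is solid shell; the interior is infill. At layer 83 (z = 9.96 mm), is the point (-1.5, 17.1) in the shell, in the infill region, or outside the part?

At z = 9.96 mm: the cube (footprint 14×18.5) is included at this height; the cylinder at (15.5, 2.5) is absent (z outside [11.5, 17]); Combining (union): only the 14×18.5 cube is present, so the union is just that shape — 1 connected region; the cylinder at (2.5, -4): section is a regular 32-gon, circumradius r=11; Subtracting the remaining from the first: starting from that combined region, the r=11 cylinder at (2.5, -4) partially overlaps it — only the 68.74 mm² overlap (of its 377.69 mm²) is removed, clipping the outline — 1 connected region; (whole slice rotated 50° about Z — lengths, areas and connectivity unchanged). Overall, the cross-section is a single solid region. Undo the 50° rotation: the query point maps to (12.135, 12.141) in the un-rotated model frame. The nearest boundary edge runs (14.00, 18.50)→(14.00, 0.00); distance from the point to it = 1.86 mm. The point is inside the cross-section and 1.86 mm from the nearest boundary — more than the 1.2 mm shell width (3 × 0.4), so it's in the infill interior.

infill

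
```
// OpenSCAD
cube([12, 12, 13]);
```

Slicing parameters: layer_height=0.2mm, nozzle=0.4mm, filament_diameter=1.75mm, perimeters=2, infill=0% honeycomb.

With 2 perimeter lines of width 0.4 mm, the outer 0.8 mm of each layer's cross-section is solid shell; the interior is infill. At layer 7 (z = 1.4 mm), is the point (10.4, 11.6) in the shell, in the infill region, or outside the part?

At z = 1.4 mm: the 12×12 cube contributes its full rectangle. Overall, the cross-section is a single solid region. The nearest boundary edge runs (12.00, 12.00)→(0.00, 12.00); distance from the point to it = 0.40 mm. The point is inside the cross-section, 0.40 mm from the nearest boundary — within the 0.8 mm shell band (2 × 0.4).

shell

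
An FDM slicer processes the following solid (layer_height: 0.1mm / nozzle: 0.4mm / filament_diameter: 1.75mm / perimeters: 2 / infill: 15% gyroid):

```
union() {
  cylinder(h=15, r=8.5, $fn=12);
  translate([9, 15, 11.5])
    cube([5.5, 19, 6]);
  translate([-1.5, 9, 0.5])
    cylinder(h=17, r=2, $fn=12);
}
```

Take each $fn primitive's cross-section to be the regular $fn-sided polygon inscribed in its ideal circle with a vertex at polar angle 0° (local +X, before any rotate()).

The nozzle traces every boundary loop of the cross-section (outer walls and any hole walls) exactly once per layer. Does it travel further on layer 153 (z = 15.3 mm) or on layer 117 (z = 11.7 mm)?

Layer 153 (z = 15.3): the cylinder is not intersected at this z (z outside [0, 15]); the 5.5×19 cube at (9, 15) contributes its full rectangle (perimeter 49.00 mm); the r=2 cylinder at (-1.5, 9) gives a regular 12-gon of circumradius 2 (constant along its height) (perimeter = 2·12·2.000·sin(180°/12) = 12.42 mm); Taking the union: the 2 present regions are separate (no shared area or edge), so areas and boundary lengths simply add and each stays a separate island — boundary = 61.42 mm. So its perimeter = 61.42 mm. Layer 117 (z = 11.7): the cylinder: section is a regular 12-gon, circumradius r=8.5 (perimeter = 2·12·8.500·sin(180°/12) = 52.80 mm); the cube at (9, 15) is present — its section is the full 5.5×19 rectangle (perimeter 49.00 mm); the r=2 cylinder at (-1.5, 9) gives a regular 12-gon of circumradius 2 (constant along its height) (perimeter = 2·12·2.000·sin(180°/12) = 12.42 mm); Taking the union: the regions partially overlap (shared area 2.67 mm²), so the edge portions inside another operand are dropped and the merged outline is re-measured after clipping — boundary = 106.67 mm. So its perimeter = 106.67 mm. Layer 117 is larger (106.67 vs 61.42 mm).

layer 117 (z = 11.7 mm)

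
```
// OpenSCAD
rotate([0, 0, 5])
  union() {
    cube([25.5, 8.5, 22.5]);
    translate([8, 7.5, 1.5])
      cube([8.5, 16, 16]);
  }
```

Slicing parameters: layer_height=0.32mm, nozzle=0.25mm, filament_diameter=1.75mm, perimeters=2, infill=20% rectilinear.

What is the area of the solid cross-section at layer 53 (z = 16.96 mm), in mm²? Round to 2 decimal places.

344.25 mm²

At z = 16.96 mm: the cube is present — its section is the full 25.5×8.5 rectangle (area 216.75 mm²); the cube at (8, 7.5) is present — its section is the full 8.5×16 rectangle (area 136.00 mm²); Combining (union): the regions partially overlap — summed areas 352.75 mm² minus the doubly-counted overlap 8.50 mm² gives 344.25 mm² — area = 344.25 mm²; (rotated 5° about Z; rotation is an isometry so areas/perimeters/island counts are preserved). Overall, the cross-section is a single solid region. Net area = 344.25 mm².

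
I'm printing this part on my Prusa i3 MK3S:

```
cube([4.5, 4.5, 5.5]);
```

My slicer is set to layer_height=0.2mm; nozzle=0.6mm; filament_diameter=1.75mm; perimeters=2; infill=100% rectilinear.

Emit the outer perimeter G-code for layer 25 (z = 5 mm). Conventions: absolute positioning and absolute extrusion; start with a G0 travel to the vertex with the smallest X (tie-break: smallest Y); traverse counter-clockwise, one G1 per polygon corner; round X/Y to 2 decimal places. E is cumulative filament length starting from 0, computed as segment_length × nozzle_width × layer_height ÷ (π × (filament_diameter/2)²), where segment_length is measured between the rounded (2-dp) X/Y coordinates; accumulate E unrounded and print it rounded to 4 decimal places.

G0 X0.00 Y0.00 Z5.00
G1 X4.50 Y0.00 E0.2245
G1 X4.50 Y4.50 E0.4490
G1 X0.00 Y4.50 E0.6735
G1 X0.00 Y0.00 E0.8980

At z = 5 mm: the cube is present — its section is the full 4.5×4.5 rectangle. The outline is a single polygon with 4 vertices. Extrusion per mm of travel: 0.6 × 0.2 / (π × 0.875²) = 0.049890. Accumulating E over each segment gives final E = 0.8980.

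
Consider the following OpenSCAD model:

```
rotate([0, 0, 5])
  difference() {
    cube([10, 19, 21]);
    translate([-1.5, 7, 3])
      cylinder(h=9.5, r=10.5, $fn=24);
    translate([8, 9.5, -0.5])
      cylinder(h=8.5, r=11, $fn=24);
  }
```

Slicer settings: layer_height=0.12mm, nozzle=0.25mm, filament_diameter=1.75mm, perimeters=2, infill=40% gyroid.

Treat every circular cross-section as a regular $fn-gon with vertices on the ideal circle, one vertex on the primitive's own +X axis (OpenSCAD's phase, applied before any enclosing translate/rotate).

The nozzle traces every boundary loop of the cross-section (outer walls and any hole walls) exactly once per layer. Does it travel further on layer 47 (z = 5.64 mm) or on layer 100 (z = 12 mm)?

Layer 47 (z = 5.64): the 10×19 cube contributes its full rectangle (perimeter 58.00 mm); the r=10.5 cylinder at (-1.5, 7) gives a regular 24-gon of circumradius 10.5 (constant along its height) (perimeter = 2·24·10.500·sin(180°/24) = 65.79 mm); the r=11 cylinder at (8, 9.5) gives a regular 24-gon of circumradius 11 (constant along its height) (perimeter = 2·24·11.000·sin(180°/24) = 68.92 mm); Subtracting the remaining from the first: starting from the 10×19 cube, the r=10.5 cylinder at (-1.5, 7) partially overlaps it — only the 126.65 mm² overlap (of its 342.42 mm²) is removed, clipping the outline; the r=11 cylinder at (8, 9.5) partially overlaps it — only the 61.04 mm² overlap (of its 375.81 mm²) is removed, clipping the outline — boundary = 7.22 mm; (whole slice rotated 5° about Z — lengths, areas and connectivity unchanged). So its perimeter = 7.22 mm. Layer 100 (z = 12): the cube (footprint 10×19) is included at this height (perimeter 58.00 mm); the r=10.5 cylinder at (-1.5, 7) contributes a regular 24-gon of circumradius 10.5 (perimeter = 2·24·10.500·sin(180°/24) = 65.79 mm); the cylinder at (8, 9.5) is not intersected at this z (z outside [-0.5, 8]); After the difference (first − rest): starting from the 10×19 cube, the r=10.5 cylinder at (-1.5, 7) partially overlaps it — only the 126.65 mm² overlap (of its 342.42 mm²) is removed, clipping the outline — boundary = 57.07 mm; (whole slice rotated 5° about Z — lengths, areas and connectivity unchanged). So its perimeter = 57.07 mm. Layer 100 is larger (57.07 vs 7.22 mm).

layer 100 (z = 12 mm)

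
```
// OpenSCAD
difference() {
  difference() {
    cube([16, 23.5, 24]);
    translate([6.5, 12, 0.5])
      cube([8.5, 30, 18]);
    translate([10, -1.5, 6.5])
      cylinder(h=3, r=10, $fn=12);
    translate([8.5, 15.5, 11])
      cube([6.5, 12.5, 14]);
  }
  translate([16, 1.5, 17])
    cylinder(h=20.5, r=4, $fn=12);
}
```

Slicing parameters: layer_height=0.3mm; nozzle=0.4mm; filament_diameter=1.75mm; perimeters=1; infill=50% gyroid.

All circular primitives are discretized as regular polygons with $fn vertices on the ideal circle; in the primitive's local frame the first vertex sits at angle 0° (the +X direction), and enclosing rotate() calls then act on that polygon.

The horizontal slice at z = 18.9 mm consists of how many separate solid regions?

1

At z = 18.9 mm: the cube is present — its section is the full 16×23.5 rectangle; the cube at (6.5, 12) is not intersected at this z (z outside [0.5, 18.5]); the cylinder at (10, -1.5) is absent (z outside [6.5, 9.5]); the cube at (8.5, 15.5) is present — its section is the full 6.5×12.5 rectangle; Taking the first minus the rest: starting from the 16×23.5 cube, the 6.5×12.5 cube at (8.5, 15.5) partially overlaps it — only the 52.00 mm² overlap (of its 81.25 mm²) is removed, clipping the outline — 1 connected region; the r=4 cylinder at (16, 1.5) contributes a regular 12-gon of circumradius 4; After the difference (first − rest): starting from that combined region, the r=4 cylinder at (16, 1.5) partially overlaps it — only the 17.70 mm² overlap (of its 48.00 mm²) is removed, clipping the outline — 1 connected region. The result has 1 disconnected region.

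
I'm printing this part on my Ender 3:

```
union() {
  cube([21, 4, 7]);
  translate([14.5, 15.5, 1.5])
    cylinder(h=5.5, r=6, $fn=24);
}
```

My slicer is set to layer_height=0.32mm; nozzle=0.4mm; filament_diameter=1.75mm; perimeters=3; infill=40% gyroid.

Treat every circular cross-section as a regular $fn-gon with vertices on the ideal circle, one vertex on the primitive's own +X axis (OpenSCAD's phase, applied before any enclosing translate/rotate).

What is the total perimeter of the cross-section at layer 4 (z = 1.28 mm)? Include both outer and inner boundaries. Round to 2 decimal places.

50.00 mm

At z = 1.28 mm: the cube is present — its section is the full 21×4 rectangle (perimeter 50.00 mm); the cylinder at (14.5, 15.5) does not reach this height (z outside [1.5, 7]); Combining (union): only the 21×4 cube is present, so the union is just that shape — boundary = 50.00 mm. Overall, the cross-section is a single solid region. Total boundary length (outer) = 50.00 mm.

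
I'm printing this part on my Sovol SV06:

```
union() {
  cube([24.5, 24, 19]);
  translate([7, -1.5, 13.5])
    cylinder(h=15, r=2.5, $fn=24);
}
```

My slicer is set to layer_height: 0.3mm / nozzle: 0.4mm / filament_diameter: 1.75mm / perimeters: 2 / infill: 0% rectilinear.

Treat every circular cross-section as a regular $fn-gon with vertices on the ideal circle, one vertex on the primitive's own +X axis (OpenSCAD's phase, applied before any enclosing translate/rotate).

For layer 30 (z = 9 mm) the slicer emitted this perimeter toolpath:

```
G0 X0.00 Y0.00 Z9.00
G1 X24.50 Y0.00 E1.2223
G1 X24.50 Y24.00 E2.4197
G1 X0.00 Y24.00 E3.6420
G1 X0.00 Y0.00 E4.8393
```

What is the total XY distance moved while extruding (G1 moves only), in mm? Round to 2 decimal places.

97.00 mm

Sum the Euclidean lengths of each G1 segment: total = 97.00 mm.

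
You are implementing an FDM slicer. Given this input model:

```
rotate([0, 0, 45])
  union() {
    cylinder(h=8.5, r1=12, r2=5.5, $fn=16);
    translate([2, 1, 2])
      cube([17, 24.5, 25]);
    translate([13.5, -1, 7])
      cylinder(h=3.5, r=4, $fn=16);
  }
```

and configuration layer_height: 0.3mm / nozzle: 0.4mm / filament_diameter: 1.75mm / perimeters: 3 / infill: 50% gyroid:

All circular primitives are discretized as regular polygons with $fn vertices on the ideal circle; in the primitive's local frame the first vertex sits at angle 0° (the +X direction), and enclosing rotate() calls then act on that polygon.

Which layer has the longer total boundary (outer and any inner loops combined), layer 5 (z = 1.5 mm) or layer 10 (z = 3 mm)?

Layer 5 (z = 1.5): the cone (r1=12→r2=5.5) has section circumradius 10.853 here — a regular 16-gon (perimeter = 2·16·10.853·sin(180°/16) = 67.75 mm); the cube at (2, 1) is not intersected at this z (z outside [2, 27]); the cylinder at (13.5, -1) is absent (z outside [7, 10.5]); Taking the union: only the cone is present, so the union is just that shape — boundary = 67.75 mm; (rotated 45° about Z; rotation is an isometry so areas/perimeters/island counts are preserved). So its perimeter = 67.75 mm. Layer 10 (z = 3): the cone (r1=12→r2=5.5) has section circumradius 9.706 here — a regular 16-gon (perimeter = 2·16·9.706·sin(180°/16) = 60.59 mm); the cube at (2, 1) (footprint 17×24.5) is included at this height (perimeter 83.00 mm); the cylinder at (13.5, -1) is absent (z outside [7, 10.5]); Combining (union): the regions partially overlap (shared area 45.48 mm²), so the edge portions inside another operand are dropped and the merged outline is re-measured after clipping — boundary = 115.69 mm; (rotated 45° about Z; rotation is an isometry so areas/perimeters/island counts are preserved). So its perimeter = 115.69 mm. Layer 10 is larger (115.69 vs 67.75 mm).

layer 10 (z = 3 mm)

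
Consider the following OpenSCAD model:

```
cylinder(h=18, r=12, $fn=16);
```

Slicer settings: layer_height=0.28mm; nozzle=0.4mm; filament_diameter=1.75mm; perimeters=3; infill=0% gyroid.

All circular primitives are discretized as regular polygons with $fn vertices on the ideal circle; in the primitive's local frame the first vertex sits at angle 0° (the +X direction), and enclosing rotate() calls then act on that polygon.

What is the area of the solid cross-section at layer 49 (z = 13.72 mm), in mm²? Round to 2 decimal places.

440.85 mm²

At z = 13.72 mm: the r=12 cylinder contributes a regular 16-gon of circumradius 12 (area = (16/2)·12.000²·sin(360°/16) = 440.85 mm²). Overall, the cross-section is a single solid region. Net area = 440.85 mm².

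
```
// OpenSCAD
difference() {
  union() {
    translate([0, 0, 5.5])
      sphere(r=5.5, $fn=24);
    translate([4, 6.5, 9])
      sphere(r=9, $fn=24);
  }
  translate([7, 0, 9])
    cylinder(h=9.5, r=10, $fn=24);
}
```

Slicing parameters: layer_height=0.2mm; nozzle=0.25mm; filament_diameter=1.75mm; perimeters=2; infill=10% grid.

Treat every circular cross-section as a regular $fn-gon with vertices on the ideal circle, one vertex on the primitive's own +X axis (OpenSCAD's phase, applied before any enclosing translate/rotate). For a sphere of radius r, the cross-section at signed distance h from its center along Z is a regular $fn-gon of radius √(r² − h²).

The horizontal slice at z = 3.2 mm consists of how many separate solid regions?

At z = 3.2 mm: the r=5.5 sphere contributes a regular 24-gon of circumradius √(5.5²−2.3²) = 4.996; the r=9 sphere at (4, 6.5) slices to a regular 24-gon of circumradius 6.882 (√(r²−h²) with h=5.8 from center); Combining (union): the regions partially overlap (shared area 25.59 mm²), so overlapping operands fuse into one piece — 1 connected region; the cylinder at (7, 0) does not reach this height (z outside [9, 18.5]); Taking the first minus the rest: none of the subtracted shapes is present at this height, so the result so far is unchanged — 1 connected region. The result has 1 disconnected region.

1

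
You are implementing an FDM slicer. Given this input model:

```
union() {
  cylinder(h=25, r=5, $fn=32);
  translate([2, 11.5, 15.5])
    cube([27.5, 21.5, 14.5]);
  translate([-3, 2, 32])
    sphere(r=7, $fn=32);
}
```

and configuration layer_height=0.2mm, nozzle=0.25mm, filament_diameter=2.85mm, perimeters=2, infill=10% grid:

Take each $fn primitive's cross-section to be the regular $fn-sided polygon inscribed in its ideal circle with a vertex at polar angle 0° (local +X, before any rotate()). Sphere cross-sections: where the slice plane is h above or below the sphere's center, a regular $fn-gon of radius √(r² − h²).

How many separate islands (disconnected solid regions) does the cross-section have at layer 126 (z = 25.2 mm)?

2

At z = 25.2 mm: the cylinder is absent (z outside [0, 25]); the cube at (2, 11.5) (footprint 27.5×21.5) is included at this height; the sphere at (-3, 2): section is a regular 32-gon, circumradius = √(r²−h²) = √(7²−6.8²) = 1.661; Taking the union: the 2 present regions are separate (no shared area or edge), so areas and boundary lengths simply add and each stays a separate island — 2 connected regions. Overall, the cross-section has 2 separate islands. Island count = 2.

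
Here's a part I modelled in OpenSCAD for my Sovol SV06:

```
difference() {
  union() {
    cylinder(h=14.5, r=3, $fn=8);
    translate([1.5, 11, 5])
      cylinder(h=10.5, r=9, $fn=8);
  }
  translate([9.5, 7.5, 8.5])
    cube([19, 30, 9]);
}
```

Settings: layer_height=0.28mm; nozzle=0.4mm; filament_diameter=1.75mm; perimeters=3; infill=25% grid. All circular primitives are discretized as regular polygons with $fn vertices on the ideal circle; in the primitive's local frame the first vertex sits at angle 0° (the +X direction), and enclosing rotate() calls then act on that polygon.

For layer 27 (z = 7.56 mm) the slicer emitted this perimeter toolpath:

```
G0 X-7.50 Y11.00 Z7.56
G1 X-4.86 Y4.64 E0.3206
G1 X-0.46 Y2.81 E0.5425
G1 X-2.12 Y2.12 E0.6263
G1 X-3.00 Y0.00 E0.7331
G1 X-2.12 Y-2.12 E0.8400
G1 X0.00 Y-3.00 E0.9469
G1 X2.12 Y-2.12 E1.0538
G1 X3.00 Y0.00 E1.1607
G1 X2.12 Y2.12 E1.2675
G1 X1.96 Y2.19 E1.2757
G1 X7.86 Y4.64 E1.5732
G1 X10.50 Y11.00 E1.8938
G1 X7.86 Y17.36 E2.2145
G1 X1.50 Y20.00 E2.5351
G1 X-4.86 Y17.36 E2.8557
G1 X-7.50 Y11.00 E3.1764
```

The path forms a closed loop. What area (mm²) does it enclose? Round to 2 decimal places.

253.67 mm²

Apply the shoelace formula to the sequence of (X, Y) vertices; enclosed area = 253.67 mm².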